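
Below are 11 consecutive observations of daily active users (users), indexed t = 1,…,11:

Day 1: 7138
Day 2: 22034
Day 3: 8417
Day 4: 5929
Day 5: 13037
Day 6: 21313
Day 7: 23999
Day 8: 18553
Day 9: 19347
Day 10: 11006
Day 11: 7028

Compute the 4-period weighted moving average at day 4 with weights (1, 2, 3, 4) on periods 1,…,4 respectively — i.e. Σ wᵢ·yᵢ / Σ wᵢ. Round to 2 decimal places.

Weighted sum: 1·7138 + 2·22034 + 3·8417 + 4·5929 = 7138 + 44068 + 25251 + 23716 = 100173
Weight total: 1 + 2 + 3 + 4 = 10
WMA = 100173 / 10 = 10017.30

10017.30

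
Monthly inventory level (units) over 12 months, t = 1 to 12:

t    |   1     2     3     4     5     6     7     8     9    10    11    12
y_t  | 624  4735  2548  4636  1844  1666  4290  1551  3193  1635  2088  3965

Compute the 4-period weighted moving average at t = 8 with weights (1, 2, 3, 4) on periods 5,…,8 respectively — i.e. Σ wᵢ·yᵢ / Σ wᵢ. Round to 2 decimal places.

Weighted sum: 1·1844 + 2·1666 + 3·4290 + 4·1551 = 1844 + 3332 + 12870 + 6204 = 24250
Weight total: 1 + 2 + 3 + 4 = 10
WMA = 24250 / 10 = 2425.00

2425.00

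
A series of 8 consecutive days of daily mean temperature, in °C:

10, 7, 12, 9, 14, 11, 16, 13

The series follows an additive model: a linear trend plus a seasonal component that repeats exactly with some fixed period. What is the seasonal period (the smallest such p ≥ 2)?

First differences y_{t+1} − y_t: -3, 5, -3, 5, -3, 5, …
The difference pattern repeats every 2 terms and not for any smaller step, so p = 2.

2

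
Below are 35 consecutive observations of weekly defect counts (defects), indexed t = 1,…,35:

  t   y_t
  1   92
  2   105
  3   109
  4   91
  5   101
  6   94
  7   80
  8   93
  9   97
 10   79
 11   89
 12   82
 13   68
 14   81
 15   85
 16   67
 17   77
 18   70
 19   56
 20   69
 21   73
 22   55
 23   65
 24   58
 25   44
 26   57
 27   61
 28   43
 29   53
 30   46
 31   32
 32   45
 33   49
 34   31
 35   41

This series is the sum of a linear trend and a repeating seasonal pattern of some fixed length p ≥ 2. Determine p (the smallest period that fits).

First differences y_{t+1} − y_t: 13, 4, -18, 10, -7, -14, 13, 4, -18, 10, -7, -14, 13, 4, …
The difference pattern repeats every 6 terms and not for any smaller step, so p = 6.

6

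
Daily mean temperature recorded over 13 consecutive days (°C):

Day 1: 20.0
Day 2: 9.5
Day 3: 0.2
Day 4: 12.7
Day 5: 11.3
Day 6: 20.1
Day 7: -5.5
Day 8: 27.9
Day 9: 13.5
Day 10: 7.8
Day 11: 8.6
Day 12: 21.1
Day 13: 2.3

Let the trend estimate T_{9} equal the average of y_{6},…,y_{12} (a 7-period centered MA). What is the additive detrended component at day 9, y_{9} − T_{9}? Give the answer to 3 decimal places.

0.143

Trend T_9 = (20.1 + (-5.5) + 27.9 + 13.5 + 7.8 + 8.6 + 21.1) / 7 = 93.5/7 = 13.35714
Detrended value: 13.5 − 13.35714 = 0.143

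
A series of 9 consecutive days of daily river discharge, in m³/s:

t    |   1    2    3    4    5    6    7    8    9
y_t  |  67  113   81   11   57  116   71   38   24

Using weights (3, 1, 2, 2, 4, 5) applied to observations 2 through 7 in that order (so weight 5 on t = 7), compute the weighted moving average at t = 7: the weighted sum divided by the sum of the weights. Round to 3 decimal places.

Weighted sum: 3·113 + 1·81 + 2·11 + 2·57 + 4·116 + 5·71 = 339 + 81 + 22 + 114 + 464 + 355 = 1375
Weight total: 3 + 1 + 2 + 2 + 4 + 5 = 17
WMA = 1375 / 17 = 80.882

80.882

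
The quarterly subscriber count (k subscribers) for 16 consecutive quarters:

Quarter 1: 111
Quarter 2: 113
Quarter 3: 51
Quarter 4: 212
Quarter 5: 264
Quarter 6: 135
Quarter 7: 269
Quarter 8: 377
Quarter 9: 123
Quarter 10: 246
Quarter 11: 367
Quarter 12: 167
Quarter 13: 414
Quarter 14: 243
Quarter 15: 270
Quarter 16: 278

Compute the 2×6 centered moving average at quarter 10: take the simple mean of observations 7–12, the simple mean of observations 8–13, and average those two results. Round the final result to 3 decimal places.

270.250

Sum over 7–12: 269 + 377 + 123 + 246 + 367 + 167 = 1549
Sum over 8–13: 377 + 123 + 246 + 367 + 167 + 414 = 1694
CMA at t=10 = (1549 + 1694) / (2·6) = 3243 / 12 = 270.250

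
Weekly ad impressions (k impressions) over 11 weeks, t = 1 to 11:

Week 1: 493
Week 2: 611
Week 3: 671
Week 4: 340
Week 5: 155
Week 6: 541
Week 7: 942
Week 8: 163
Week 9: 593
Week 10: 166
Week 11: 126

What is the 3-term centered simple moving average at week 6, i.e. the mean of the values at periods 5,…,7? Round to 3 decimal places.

Sum of periods 5–7: 155 + 541 + 942 = 1638
Divide by 3: 1638 / 3 = 546.000

546.000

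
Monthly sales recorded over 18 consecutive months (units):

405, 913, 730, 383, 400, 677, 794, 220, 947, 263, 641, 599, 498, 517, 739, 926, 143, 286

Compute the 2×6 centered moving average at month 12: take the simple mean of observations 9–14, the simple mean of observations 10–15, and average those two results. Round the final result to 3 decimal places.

Sum over 9–14: 947 + 263 + 641 + 599 + 498 + 517 = 3465
Sum over 10–15: 263 + 641 + 599 + 498 + 517 + 739 = 3257
CMA at t=12 = (3465 + 3257) / (2·6) = 6722 / 12 = 560.167

560.167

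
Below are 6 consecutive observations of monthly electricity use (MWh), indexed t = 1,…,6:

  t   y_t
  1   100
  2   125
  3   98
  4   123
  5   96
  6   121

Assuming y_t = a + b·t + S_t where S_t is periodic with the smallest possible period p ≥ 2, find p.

2

First differences y_{t+1} − y_t: 25, -27, 25, -27, 25, …
The difference pattern repeats every 2 terms and not for any smaller step, so p = 2.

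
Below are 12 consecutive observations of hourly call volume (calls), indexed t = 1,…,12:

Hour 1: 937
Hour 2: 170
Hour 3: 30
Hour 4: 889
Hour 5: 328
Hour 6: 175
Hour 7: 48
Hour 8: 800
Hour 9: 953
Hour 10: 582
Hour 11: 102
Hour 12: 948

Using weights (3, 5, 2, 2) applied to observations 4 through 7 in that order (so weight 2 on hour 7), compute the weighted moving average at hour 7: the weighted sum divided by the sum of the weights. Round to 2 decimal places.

Weighted sum: 3·889 + 5·328 + 2·175 + 2·48 = 2667 + 1640 + 350 + 96 = 4753
Weight total: 3 + 5 + 2 + 2 = 12
WMA = 4753 / 12 = 396.08

396.08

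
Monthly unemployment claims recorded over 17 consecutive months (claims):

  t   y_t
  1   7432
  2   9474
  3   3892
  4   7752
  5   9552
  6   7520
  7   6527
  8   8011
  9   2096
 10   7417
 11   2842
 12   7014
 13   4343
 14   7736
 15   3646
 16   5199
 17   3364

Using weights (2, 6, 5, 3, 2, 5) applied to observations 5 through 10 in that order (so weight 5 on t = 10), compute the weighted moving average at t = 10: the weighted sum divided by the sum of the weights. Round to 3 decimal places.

Weighted sum: 2·9552 + 6·7520 + 5·6527 + 3·8011 + 2·2096 + 5·7417 = 19104 + 45120 + 32635 + 24033 + 4192 + 37085 = 162169
Weight total: 2 + 6 + 5 + 3 + 2 + 5 = 23
WMA = 162169 / 23 = 7050.826

7050.826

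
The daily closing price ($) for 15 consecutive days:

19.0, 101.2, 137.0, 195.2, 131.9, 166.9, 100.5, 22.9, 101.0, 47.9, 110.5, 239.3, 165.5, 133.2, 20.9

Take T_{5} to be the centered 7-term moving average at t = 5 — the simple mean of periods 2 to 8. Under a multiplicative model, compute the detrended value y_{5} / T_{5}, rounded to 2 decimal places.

1.08

Trend T_5 = (101.2 + 137.0 + 195.2 + 131.9 + 166.9 + 100.5 + 22.9) / 7 = 855.6/7 = 122.2286
Ratio to trend: 131.9 / 122.2286 = 1.08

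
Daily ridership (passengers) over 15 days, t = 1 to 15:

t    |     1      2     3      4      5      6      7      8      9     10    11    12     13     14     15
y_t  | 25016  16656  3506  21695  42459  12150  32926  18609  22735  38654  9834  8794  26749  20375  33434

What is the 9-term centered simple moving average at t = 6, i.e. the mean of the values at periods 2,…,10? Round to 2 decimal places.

Sum of periods 2–10: 16656 + 3506 + 21695 + 42459 + 12150 + 32926 + 18609 + 22735 + 38654 = 209390
Divide by 9: 209390 / 9 = 23265.56

23265.56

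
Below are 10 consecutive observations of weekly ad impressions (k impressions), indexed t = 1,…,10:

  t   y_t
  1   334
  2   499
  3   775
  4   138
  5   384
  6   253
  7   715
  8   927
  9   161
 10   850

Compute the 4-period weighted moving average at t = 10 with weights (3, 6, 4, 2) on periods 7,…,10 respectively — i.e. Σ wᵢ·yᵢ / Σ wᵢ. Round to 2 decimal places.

670.07

Weighted sum: 3·715 + 6·927 + 4·161 + 2·850 = 2145 + 5562 + 644 + 1700 = 10051
Weight total: 3 + 6 + 4 + 2 = 15
WMA = 10051 / 15 = 670.07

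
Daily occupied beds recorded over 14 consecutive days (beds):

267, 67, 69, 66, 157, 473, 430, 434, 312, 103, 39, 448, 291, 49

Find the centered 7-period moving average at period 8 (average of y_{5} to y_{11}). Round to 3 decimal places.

278.286

Sum of periods 5–11: 157 + 473 + 430 + 434 + 312 + 103 + 39 = 1948
Divide by 7: 1948 / 7 = 278.286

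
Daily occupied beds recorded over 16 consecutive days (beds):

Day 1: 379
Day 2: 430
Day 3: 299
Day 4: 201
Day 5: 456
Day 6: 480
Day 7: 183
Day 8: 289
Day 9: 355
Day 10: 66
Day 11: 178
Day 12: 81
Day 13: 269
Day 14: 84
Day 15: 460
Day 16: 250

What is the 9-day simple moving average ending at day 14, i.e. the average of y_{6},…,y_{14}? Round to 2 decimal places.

Sum of periods 6–14: 480 + 183 + 289 + 355 + 66 + 178 + 81 + 269 + 84 = 1985
Divide by 9: 1985 / 9 = 220.56

220.56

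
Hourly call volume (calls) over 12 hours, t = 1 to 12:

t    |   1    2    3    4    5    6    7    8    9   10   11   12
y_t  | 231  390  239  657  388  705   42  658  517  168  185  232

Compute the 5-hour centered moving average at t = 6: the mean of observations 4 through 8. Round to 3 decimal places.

490.000

Sum of periods 4–8: 657 + 388 + 705 + 42 + 658 = 2450
Divide by 5: 2450 / 5 = 490.000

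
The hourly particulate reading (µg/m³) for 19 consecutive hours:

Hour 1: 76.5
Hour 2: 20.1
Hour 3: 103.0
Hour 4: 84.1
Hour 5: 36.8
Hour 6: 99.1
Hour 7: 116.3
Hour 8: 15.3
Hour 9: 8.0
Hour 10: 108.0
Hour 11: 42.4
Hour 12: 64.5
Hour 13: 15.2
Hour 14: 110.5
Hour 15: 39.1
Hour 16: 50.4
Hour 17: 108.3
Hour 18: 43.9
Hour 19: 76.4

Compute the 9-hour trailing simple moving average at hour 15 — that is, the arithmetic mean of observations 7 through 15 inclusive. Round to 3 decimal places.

57.700

Sum of periods 7–15: 116.3 + 15.3 + 8.0 + 108.0 + 42.4 + 64.5 + 15.2 + 110.5 + 39.1 = 519.3
Divide by 9: 519.3 / 9 = 57.700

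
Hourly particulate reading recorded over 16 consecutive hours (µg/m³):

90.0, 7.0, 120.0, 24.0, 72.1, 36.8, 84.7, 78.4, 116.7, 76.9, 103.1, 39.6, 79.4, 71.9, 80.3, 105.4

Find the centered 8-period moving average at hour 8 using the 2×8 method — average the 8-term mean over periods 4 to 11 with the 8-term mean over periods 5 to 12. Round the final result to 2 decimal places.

Sum over 4–11: 24.0 + 72.1 + 36.8 + 84.7 + 78.4 + 116.7 + 76.9 + 103.1 = 592.7
Sum over 5–12: 72.1 + 36.8 + 84.7 + 78.4 + 116.7 + 76.9 + 103.1 + 39.6 = 608.3
CMA at t=8 = (592.7 + 608.3) / (2·8) = 1201.0 / 16 = 75.06

75.06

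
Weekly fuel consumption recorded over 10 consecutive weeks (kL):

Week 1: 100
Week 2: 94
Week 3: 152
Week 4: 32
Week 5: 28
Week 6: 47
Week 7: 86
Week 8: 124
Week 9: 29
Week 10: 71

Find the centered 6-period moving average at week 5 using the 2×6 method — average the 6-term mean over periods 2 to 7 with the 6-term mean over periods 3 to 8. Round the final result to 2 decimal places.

75.67

Sum over 2–7: 94 + 152 + 32 + 28 + 47 + 86 = 439
Sum over 3–8: 152 + 32 + 28 + 47 + 86 + 124 = 469
CMA at t=5 = (439 + 469) / (2·6) = 908 / 12 = 75.67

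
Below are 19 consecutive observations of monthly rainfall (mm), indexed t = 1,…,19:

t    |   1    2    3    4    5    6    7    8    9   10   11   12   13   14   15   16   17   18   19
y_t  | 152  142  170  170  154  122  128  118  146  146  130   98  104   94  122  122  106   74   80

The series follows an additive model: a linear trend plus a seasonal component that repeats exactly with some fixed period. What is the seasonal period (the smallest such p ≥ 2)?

6

First differences y_{t+1} − y_t: -10, 28, 0, -16, -32, 6, -10, 28, 0, -16, -32, 6, -10, 28, …
The difference pattern repeats every 6 terms and not for any smaller step, so p = 6.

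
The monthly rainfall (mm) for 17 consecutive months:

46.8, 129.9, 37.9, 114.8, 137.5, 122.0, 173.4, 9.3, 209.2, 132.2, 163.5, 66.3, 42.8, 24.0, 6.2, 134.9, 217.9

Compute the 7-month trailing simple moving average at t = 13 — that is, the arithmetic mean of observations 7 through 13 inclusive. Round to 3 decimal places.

Sum of periods 7–13: 173.4 + 9.3 + 209.2 + 132.2 + 163.5 + 66.3 + 42.8 = 796.7
Divide by 7: 796.7 / 7 = 113.814

113.814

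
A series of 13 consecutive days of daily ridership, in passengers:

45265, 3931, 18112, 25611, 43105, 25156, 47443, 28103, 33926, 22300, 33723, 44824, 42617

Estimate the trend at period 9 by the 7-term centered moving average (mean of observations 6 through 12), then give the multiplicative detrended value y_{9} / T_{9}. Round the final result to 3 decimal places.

Trend T_9 = (25156 + 47443 + 28103 + 33926 + 22300 + 33723 + 44824) / 7 = 235475/7 = 33639.28571
Ratio to trend: 33926 / 33639.28571 = 1.009

1.009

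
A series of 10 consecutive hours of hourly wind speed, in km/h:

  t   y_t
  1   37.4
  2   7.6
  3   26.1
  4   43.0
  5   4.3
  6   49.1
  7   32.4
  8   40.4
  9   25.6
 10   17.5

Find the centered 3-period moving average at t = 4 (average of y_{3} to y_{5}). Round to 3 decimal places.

Sum of periods 3–5: 26.1 + 43.0 + 4.3 = 73.4
Divide by 3: 73.4 / 3 = 24.467

24.467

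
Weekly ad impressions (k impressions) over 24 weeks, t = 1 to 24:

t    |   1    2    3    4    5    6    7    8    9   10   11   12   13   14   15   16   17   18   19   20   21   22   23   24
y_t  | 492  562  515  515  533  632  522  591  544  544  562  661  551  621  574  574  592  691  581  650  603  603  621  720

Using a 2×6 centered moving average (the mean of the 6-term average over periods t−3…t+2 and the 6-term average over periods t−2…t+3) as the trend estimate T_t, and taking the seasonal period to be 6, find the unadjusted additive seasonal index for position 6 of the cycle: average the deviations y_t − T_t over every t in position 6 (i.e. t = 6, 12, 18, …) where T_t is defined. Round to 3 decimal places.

Season position 6 occurs at t = 6, 12, 18 (where T_t is defined).
t=6: T_6 = 553.75000; y_6 − T_6 = 632 − 553.75000 = 78.25000
t=12: T_12 = 583.00000; y_12 − T_12 = 661 − 583.00000 = 78.00000
t=18: T_18 = 612.75000; y_18 − T_18 = 691 − 612.75000 = 78.25000
Mean deviation: (78.25000 + 78.00000 + 78.25000) / 3 = 78.167

78.167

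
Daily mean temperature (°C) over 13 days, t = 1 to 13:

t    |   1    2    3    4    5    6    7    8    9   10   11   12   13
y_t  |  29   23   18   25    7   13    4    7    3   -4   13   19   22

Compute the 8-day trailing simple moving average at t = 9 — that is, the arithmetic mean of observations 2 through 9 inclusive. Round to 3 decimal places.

Sum of periods 2–9: 23 + 18 + 25 + 7 + 13 + 4 + 7 + 3 = 100
Divide by 8: 100 / 8 = 12.500

12.500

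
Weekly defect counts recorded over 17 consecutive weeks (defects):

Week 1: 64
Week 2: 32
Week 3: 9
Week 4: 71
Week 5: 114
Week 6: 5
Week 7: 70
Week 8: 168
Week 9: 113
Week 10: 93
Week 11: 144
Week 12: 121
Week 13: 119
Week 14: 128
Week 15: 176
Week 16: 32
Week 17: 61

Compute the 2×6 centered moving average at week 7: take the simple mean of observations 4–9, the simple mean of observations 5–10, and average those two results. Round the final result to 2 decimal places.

Sum over 4–9: 71 + 114 + 5 + 70 + 168 + 113 = 541
Sum over 5–10: 114 + 5 + 70 + 168 + 113 + 93 = 563
CMA at t=7 = (541 + 563) / (2·6) = 1104 / 12 = 92.00

92.00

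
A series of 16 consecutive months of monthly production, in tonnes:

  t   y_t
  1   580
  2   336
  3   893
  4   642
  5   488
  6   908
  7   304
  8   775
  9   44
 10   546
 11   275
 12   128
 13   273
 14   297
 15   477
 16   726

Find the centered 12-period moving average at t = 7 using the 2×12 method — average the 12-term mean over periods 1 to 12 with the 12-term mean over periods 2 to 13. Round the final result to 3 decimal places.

480.458

Sum over 1–12: 580 + 336 + 893 + 642 + 488 + 908 + 304 + 775 + 44 + 546 + 275 + 128 = 5919
Sum over 2–13: 336 + 893 + 642 + 488 + 908 + 304 + 775 + 44 + 546 + 275 + 128 + 273 = 5612
CMA at t=7 = (5919 + 5612) / (2·12) = 11531 / 24 = 480.458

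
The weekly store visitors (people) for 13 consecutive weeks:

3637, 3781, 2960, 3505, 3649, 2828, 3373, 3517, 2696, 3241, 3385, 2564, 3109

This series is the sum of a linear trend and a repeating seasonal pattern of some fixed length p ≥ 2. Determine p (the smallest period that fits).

3

First differences y_{t+1} − y_t: 144, -821, 545, 144, -821, 545, 144, -821, …
The difference pattern repeats every 3 terms and not for any smaller step, so p = 3.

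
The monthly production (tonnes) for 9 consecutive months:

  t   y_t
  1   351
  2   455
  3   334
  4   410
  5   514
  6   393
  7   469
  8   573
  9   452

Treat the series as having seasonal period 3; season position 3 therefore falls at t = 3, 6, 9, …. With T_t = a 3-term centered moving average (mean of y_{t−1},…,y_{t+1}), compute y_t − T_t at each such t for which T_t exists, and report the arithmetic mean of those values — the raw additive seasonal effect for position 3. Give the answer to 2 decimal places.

Season position 3 occurs at t = 3, 6 (where T_t is defined).
t=3: T_3 = 399.6667; y_3 − T_3 = 334 − 399.6667 = -65.6667
t=6: T_6 = 458.6667; y_6 − T_6 = 393 − 458.6667 = -65.6667
Mean deviation: (-65.6667 + -65.6667) / 2 = -65.67

-65.67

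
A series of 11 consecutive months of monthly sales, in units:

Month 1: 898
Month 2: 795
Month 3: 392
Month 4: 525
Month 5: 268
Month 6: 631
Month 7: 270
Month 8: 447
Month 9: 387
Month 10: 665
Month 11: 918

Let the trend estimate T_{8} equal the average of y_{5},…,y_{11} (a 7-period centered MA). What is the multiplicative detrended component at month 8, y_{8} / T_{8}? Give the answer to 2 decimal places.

Trend T_8 = (268 + 631 + 270 + 447 + 387 + 665 + 918) / 7 = 3586/7 = 512.2857
Ratio to trend: 447 / 512.2857 = 0.87

0.87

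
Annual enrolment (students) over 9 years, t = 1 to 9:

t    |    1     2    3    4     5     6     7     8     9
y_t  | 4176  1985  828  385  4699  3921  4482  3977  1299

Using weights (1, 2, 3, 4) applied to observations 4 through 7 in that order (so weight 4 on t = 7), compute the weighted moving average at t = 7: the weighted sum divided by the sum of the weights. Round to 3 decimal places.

Weighted sum: 1·385 + 2·4699 + 3·3921 + 4·4482 = 385 + 9398 + 11763 + 17928 = 39474
Weight total: 1 + 2 + 3 + 4 = 10
WMA = 39474 / 10 = 3947.400

3947.400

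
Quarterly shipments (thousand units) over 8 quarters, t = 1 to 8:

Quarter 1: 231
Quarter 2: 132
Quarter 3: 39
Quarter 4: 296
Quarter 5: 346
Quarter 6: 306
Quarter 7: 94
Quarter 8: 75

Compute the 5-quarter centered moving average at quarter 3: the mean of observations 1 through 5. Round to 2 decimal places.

208.80

Sum of periods 1–5: 231 + 132 + 39 + 296 + 346 = 1044
Divide by 5: 1044 / 5 = 208.80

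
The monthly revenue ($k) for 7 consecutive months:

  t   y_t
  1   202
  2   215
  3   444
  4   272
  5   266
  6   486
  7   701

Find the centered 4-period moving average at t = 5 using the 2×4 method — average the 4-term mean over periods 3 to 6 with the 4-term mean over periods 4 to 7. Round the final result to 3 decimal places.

399.125

Sum over 3–6: 444 + 272 + 266 + 486 = 1468
Sum over 4–7: 272 + 266 + 486 + 701 = 1725
CMA at t=5 = (1468 + 1725) / (2·4) = 3193 / 8 = 399.125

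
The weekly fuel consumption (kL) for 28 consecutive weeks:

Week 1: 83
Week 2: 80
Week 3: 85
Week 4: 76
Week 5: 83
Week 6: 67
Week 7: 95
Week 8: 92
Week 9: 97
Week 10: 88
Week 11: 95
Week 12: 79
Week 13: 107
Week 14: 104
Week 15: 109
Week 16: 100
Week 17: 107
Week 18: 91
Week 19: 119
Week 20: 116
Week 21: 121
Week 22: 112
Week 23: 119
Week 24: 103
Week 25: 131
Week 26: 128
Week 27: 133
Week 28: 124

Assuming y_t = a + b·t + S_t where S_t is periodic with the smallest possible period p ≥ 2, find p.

6

First differences y_{t+1} − y_t: -3, 5, -9, 7, -16, 28, -3, 5, -9, 7, -16, 28, -3, 5, …
The difference pattern repeats every 6 terms and not for any smaller step, so p = 6.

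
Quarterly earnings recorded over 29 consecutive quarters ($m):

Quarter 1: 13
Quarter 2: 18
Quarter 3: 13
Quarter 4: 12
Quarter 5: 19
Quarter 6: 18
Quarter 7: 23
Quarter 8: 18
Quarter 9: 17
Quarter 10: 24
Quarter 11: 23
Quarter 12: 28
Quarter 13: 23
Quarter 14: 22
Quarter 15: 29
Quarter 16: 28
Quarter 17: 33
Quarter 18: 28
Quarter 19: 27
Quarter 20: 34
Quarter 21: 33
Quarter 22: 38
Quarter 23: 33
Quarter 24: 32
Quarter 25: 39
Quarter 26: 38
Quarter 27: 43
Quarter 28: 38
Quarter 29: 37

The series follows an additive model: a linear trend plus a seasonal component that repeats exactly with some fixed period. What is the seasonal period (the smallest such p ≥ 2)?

First differences y_{t+1} − y_t: 5, -5, -1, 7, -1, 5, -5, -1, 7, -1, 5, -5, …
The difference pattern repeats every 5 terms and not for any smaller step, so p = 5.

5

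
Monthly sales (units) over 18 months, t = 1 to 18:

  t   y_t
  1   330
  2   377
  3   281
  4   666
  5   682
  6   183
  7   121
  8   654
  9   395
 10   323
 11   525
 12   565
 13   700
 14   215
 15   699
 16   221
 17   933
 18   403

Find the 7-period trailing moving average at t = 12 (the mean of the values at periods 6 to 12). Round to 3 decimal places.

Sum of periods 6–12: 183 + 121 + 654 + 395 + 323 + 525 + 565 = 2766
Divide by 7: 2766 / 7 = 395.143

395.143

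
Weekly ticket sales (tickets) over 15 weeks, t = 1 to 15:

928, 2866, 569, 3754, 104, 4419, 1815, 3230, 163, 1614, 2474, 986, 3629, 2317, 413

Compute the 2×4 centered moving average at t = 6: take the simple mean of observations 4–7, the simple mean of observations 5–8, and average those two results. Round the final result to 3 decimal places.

2457.500

Sum over 4–7: 3754 + 104 + 4419 + 1815 = 10092
Sum over 5–8: 104 + 4419 + 1815 + 3230 = 9568
CMA at t=6 = (10092 + 9568) / (2·4) = 19660 / 8 = 2457.500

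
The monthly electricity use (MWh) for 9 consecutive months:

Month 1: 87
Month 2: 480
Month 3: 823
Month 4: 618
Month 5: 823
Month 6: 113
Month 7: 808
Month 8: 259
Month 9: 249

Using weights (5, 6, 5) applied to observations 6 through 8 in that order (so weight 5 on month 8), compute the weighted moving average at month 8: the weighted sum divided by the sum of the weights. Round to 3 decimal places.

419.250

Weighted sum: 5·113 + 6·808 + 5·259 = 565 + 4848 + 1295 = 6708
Weight total: 5 + 6 + 5 = 16
WMA = 6708 / 16 = 419.250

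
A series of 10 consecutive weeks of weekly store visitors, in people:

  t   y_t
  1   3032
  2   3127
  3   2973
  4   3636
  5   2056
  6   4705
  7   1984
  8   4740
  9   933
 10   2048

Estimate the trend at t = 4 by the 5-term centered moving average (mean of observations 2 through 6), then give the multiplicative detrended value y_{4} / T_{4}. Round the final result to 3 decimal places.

1.102

Trend T_4 = (3127 + 2973 + 3636 + 2056 + 4705) / 5 = 16497/5 = 3299.40000
Ratio to trend: 3636 / 3299.40000 = 1.102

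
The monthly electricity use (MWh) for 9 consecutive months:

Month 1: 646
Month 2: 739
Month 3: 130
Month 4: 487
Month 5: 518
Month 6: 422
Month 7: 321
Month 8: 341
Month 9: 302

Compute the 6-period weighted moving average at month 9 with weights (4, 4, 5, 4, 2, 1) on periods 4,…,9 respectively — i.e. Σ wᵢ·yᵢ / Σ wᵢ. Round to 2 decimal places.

419.90

Weighted sum: 4·487 + 4·518 + 5·422 + 4·321 + 2·341 + 1·302 = 1948 + 2072 + 2110 + 1284 + 682 + 302 = 8398
Weight total: 4 + 4 + 5 + 4 + 2 + 1 = 20
WMA = 8398 / 20 = 419.90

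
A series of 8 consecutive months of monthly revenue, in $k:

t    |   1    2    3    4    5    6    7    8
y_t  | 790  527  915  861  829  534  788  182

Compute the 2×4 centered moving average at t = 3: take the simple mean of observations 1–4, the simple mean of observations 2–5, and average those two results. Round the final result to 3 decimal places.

778.125

Sum over 1–4: 790 + 527 + 915 + 861 = 3093
Sum over 2–5: 527 + 915 + 861 + 829 = 3132
CMA at t=3 = (3093 + 3132) / (2·4) = 6225 / 8 = 778.125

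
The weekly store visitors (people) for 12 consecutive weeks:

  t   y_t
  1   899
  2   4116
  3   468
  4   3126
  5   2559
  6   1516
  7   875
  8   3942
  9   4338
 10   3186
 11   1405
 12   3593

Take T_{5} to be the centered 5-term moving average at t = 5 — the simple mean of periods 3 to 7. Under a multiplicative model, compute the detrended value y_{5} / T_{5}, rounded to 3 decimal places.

1.498

Trend T_5 = (468 + 3126 + 2559 + 1516 + 875) / 5 = 8544/5 = 1708.80000
Ratio to trend: 2559 / 1708.80000 = 1.498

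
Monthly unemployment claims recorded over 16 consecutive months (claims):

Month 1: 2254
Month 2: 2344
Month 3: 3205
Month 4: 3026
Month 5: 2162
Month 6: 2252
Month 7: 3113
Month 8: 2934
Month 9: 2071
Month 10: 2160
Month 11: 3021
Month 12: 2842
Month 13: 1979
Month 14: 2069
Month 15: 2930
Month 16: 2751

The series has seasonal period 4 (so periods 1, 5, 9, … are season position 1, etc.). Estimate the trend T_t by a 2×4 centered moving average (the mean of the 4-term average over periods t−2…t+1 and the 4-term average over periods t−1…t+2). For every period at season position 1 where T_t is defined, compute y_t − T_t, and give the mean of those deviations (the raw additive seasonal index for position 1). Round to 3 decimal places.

-487.375

Season position 1 occurs at t = 5, 9, 13 (where T_t is defined).
t=5: T_5 = 2649.75000; y_5 − T_5 = 2162 − 2649.75000 = -487.75000
t=9: T_9 = 2558.00000; y_9 − T_9 = 2071 − 2558.00000 = -487.00000
t=13: T_13 = 2466.37500; y_13 − T_13 = 1979 − 2466.37500 = -487.37500
Mean deviation: (-487.75000 + -487.00000 + -487.37500) / 3 = -487.375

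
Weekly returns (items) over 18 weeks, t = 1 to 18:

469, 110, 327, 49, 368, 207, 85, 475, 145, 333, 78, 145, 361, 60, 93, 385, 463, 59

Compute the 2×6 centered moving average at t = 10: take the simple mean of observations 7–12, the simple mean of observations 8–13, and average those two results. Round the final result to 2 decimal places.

233.17

Sum over 7–12: 85 + 475 + 145 + 333 + 78 + 145 = 1261
Sum over 8–13: 475 + 145 + 333 + 78 + 145 + 361 = 1537
CMA at t=10 = (1261 + 1537) / (2·6) = 2798 / 12 = 233.17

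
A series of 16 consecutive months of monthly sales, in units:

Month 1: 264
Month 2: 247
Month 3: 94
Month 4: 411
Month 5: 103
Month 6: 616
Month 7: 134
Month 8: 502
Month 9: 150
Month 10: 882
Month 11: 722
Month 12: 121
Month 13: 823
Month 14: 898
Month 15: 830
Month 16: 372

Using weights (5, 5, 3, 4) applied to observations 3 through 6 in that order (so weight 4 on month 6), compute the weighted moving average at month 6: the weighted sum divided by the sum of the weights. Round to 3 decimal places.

311.647

Weighted sum: 5·94 + 5·411 + 3·103 + 4·616 = 470 + 2055 + 309 + 2464 = 5298
Weight total: 5 + 5 + 3 + 4 = 17
WMA = 5298 / 17 = 311.647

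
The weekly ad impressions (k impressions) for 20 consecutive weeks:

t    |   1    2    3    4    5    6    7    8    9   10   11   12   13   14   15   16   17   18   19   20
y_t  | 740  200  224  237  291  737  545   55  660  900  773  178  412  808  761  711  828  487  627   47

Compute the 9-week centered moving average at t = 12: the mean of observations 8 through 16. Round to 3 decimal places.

Sum of periods 8–16: 55 + 660 + 900 + 773 + 178 + 412 + 808 + 761 + 711 = 5258
Divide by 9: 5258 / 9 = 584.222

584.222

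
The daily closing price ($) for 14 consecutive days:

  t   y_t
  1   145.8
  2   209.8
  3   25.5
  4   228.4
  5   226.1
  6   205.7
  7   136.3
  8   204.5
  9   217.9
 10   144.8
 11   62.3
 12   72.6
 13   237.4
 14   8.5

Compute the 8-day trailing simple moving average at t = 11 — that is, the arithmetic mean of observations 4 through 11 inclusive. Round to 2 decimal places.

Sum of periods 4–11: 228.4 + 226.1 + 205.7 + 136.3 + 204.5 + 217.9 + 144.8 + 62.3 = 1426.0
Divide by 8: 1426.0 / 8 = 178.25

178.25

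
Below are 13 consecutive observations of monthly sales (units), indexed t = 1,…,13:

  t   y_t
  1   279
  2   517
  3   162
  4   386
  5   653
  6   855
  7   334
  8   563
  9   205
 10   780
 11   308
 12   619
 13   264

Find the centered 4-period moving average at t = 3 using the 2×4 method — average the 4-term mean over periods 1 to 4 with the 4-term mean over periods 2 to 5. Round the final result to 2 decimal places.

382.75

Sum over 1–4: 279 + 517 + 162 + 386 = 1344
Sum over 2–5: 517 + 162 + 386 + 653 = 1718
CMA at t=3 = (1344 + 1718) / (2·4) = 3062 / 8 = 382.75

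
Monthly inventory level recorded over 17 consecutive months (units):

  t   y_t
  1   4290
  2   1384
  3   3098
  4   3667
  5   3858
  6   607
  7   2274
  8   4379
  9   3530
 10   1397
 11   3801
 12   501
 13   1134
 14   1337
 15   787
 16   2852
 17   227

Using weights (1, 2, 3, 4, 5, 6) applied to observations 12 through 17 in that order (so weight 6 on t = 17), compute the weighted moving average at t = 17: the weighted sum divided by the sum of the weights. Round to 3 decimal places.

1216.667

Weighted sum: 1·501 + 2·1134 + 3·1337 + 4·787 + 5·2852 + 6·227 = 501 + 2268 + 4011 + 3148 + 14260 + 1362 = 25550
Weight total: 1 + 2 + 3 + 4 + 5 + 6 = 21
WMA = 25550 / 21 = 1216.667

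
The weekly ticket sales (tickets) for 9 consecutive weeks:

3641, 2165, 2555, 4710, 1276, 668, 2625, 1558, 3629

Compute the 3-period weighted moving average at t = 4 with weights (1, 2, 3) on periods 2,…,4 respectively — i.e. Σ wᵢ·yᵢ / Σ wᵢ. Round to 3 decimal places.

Weighted sum: 1·2165 + 2·2555 + 3·4710 = 2165 + 5110 + 14130 = 21405
Weight total: 1 + 2 + 3 = 6
WMA = 21405 / 6 = 3567.500

3567.500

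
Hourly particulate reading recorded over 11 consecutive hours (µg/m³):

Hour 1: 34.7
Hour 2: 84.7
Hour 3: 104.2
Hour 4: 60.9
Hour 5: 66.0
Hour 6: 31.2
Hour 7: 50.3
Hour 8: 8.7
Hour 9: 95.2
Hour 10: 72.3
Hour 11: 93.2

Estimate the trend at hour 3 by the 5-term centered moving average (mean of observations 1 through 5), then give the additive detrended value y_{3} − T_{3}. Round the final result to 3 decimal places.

Trend T_3 = (34.7 + 84.7 + 104.2 + 60.9 + 66.0) / 5 = 350.5/5 = 70.10000
Detrended value: 104.2 − 70.10000 = 34.100

34.100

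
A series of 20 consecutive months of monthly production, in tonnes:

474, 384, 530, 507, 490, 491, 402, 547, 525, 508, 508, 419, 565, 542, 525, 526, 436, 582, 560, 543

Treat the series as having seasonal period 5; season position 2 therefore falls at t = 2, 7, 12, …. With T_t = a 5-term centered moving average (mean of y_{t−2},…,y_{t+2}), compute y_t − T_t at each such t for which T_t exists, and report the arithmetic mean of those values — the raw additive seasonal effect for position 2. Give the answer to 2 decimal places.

-89.40

Season position 2 occurs at t = 7, 12, 17 (where T_t is defined).
t=7: T_7 = 491.0000; y_7 − T_7 = 402 − 491.0000 = -89.0000
t=12: T_12 = 508.4000; y_12 − T_12 = 419 − 508.4000 = -89.4000
t=17: T_17 = 525.8000; y_17 − T_17 = 436 − 525.8000 = -89.8000
Mean deviation: (-89.0000 + -89.4000 + -89.8000) / 3 = -89.40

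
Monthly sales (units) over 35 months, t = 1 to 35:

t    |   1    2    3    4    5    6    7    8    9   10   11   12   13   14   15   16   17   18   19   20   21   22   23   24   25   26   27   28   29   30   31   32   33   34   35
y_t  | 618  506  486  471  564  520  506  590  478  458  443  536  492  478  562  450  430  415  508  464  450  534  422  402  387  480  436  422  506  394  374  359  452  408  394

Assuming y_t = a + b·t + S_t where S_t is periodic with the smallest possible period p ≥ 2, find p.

7

First differences y_{t+1} − y_t: -112, -20, -15, 93, -44, -14, 84, -112, -20, -15, 93, -44, -14, 84, -112, -20, …
The difference pattern repeats every 7 terms and not for any smaller step, so p = 7.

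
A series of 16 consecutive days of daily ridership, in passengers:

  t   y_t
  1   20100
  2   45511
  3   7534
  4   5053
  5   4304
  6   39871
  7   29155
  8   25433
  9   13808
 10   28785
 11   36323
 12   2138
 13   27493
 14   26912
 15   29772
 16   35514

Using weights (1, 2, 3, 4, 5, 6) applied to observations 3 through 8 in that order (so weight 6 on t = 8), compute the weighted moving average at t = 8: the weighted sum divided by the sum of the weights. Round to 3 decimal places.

Weighted sum: 1·7534 + 2·5053 + 3·4304 + 4·39871 + 5·29155 + 6·25433 = 7534 + 10106 + 12912 + 159484 + 145775 + 152598 = 488409
Weight total: 1 + 2 + 3 + 4 + 5 + 6 = 21
WMA = 488409 / 21 = 23257.571

23257.571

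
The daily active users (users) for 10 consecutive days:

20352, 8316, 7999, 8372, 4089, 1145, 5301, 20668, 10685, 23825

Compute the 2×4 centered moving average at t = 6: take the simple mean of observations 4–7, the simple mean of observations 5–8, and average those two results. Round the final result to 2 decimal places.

6263.75

Sum over 4–7: 8372 + 4089 + 1145 + 5301 = 18907
Sum over 5–8: 4089 + 1145 + 5301 + 20668 = 31203
CMA at t=6 = (18907 + 31203) / (2·4) = 50110 / 8 = 6263.75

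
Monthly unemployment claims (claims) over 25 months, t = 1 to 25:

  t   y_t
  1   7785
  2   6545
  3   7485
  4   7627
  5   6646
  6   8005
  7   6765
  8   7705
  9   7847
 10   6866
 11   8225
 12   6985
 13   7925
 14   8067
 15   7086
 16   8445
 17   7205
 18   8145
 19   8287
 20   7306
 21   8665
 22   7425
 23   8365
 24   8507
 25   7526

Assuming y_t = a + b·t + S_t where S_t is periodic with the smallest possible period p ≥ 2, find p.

First differences y_{t+1} − y_t: -1240, 940, 142, -981, 1359, -1240, 940, 142, -981, 1359, -1240, 940, …
The difference pattern repeats every 5 terms and not for any smaller step, so p = 5.

5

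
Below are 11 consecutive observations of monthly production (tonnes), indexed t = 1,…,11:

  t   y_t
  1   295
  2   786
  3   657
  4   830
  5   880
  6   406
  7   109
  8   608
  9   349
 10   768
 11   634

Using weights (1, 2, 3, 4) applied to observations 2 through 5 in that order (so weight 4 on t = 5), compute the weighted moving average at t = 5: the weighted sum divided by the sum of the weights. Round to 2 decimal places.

811.00

Weighted sum: 1·786 + 2·657 + 3·830 + 4·880 = 786 + 1314 + 2490 + 3520 = 8110
Weight total: 1 + 2 + 3 + 4 = 10
WMA = 8110 / 10 = 811.00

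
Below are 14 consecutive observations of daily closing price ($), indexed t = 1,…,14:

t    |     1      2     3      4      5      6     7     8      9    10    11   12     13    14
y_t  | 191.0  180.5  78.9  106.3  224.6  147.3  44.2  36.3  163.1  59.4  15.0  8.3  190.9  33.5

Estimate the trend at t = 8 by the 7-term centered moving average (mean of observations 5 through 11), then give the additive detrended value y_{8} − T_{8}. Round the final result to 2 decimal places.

-62.26

Trend T_8 = (224.6 + 147.3 + 44.2 + 36.3 + 163.1 + 59.4 + 15.0) / 7 = 689.9/7 = 98.5571
Detrended value: 36.3 − 98.5571 = -62.26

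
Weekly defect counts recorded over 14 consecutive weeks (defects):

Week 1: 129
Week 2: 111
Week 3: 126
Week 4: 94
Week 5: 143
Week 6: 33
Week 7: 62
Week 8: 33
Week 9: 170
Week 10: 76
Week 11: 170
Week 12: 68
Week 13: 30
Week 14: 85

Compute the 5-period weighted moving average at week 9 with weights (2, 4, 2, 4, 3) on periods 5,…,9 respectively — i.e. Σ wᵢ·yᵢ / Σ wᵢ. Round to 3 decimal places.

78.933

Weighted sum: 2·143 + 4·33 + 2·62 + 4·33 + 3·170 = 286 + 132 + 124 + 132 + 510 = 1184
Weight total: 2 + 4 + 2 + 4 + 3 = 15
WMA = 1184 / 15 = 78.933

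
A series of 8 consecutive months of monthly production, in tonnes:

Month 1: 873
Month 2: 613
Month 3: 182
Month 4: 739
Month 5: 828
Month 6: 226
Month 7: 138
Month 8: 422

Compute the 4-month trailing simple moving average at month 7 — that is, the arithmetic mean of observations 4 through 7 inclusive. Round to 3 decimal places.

482.750

Sum of periods 4–7: 739 + 828 + 226 + 138 = 1931
Divide by 4: 1931 / 4 = 482.750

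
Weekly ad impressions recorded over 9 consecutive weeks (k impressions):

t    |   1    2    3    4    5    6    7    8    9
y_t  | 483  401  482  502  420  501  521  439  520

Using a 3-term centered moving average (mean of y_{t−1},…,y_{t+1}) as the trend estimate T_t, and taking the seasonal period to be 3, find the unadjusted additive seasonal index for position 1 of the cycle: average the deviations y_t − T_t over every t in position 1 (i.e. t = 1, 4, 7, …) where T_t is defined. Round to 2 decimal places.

34.00

Season position 1 occurs at t = 4, 7 (where T_t is defined).
t=4: T_4 = 468.0000; y_4 − T_4 = 502 − 468.0000 = 34.0000
t=7: T_7 = 487.0000; y_7 − T_7 = 521 − 487.0000 = 34.0000
Mean deviation: (34.0000 + 34.0000) / 2 = 34.00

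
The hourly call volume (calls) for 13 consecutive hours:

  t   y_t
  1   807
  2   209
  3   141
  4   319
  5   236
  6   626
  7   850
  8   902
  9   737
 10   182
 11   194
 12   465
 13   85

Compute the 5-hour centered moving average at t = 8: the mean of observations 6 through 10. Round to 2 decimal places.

Sum of periods 6–10: 626 + 850 + 902 + 737 + 182 = 3297
Divide by 5: 3297 / 5 = 659.40

659.40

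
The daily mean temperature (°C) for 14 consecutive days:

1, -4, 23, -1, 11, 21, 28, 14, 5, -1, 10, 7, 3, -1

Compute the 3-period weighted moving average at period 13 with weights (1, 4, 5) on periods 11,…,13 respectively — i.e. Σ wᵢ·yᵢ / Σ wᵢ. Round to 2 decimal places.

Weighted sum: 1·10 + 4·7 + 5·3 = 10 + 28 + 15 = 53
Weight total: 1 + 4 + 5 = 10
WMA = 53 / 10 = 5.30

5.30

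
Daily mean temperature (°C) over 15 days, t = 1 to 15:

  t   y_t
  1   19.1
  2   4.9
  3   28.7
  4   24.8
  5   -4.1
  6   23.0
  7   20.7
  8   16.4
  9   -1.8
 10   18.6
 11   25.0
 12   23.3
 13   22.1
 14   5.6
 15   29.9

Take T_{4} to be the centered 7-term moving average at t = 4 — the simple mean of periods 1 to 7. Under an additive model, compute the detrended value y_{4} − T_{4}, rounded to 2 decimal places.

8.07

Trend T_4 = (19.1 + 4.9 + 28.7 + 24.8 + (-4.1) + 23.0 + 20.7) / 7 = 117.1/7 = 16.7286
Detrended value: 24.8 − 16.7286 = 8.07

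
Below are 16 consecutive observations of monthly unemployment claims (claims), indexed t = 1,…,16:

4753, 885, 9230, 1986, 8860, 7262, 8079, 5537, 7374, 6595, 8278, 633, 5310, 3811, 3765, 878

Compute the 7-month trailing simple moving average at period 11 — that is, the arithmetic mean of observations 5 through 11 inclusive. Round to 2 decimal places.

Sum of periods 5–11: 8860 + 7262 + 8079 + 5537 + 7374 + 6595 + 8278 = 51985
Divide by 7: 51985 / 7 = 7426.43

7426.43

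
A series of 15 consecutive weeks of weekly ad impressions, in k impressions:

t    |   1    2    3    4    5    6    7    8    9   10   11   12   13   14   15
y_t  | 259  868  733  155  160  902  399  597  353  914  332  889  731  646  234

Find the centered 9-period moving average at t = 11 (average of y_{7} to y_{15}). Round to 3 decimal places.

Sum of periods 7–15: 399 + 597 + 353 + 914 + 332 + 889 + 731 + 646 + 234 = 5095
Divide by 9: 5095 / 9 = 566.111

566.111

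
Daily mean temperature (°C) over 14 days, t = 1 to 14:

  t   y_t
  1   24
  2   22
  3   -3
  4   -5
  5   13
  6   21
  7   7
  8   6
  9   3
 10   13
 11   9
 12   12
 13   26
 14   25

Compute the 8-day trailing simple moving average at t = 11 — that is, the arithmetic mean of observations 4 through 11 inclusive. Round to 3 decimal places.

Sum of periods 4–11: (-5) + 13 + 21 + 7 + 6 + 3 + 13 + 9 = 67
Divide by 8: 67 / 8 = 8.375

8.375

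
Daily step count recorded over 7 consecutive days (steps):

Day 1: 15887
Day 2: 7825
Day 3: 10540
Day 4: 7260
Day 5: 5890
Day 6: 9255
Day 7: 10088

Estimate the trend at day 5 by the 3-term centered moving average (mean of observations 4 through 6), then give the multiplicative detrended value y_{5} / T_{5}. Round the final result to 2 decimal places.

0.79

Trend T_5 = (7260 + 5890 + 9255) / 3 = 22405/3 = 7468.3333
Ratio to trend: 5890 / 7468.3333 = 0.79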